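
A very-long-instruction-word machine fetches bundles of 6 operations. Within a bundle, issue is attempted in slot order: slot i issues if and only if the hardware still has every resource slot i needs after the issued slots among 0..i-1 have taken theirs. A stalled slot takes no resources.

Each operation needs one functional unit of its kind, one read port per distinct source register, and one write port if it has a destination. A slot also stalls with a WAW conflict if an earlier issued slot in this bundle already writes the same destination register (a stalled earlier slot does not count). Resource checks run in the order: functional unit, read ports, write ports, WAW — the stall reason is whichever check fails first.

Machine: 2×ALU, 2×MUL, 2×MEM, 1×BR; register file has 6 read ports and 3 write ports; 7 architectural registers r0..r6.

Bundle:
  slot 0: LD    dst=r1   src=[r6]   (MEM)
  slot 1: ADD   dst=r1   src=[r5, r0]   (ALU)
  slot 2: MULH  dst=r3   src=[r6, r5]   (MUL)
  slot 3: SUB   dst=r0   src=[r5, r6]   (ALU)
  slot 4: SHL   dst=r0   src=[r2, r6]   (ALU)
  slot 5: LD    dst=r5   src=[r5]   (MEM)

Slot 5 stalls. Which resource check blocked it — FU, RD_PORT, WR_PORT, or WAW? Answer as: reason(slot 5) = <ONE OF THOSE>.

  0. MEM→r1 ⇒ go  {2A/2Mu/1Ld/1B | 5r 2w}
  1. ALU→r1 ⇒ no(WAW)  {2A/2Mu/1Ld/1B | 5r 2w}
  2. MUL→r3 ⇒ go  {2A/1Mu/1Ld/1B | 3r 1w}
  3. ALU→r0 ⇒ go  {1A/1Mu/1Ld/1B | 1r 0w}
  4. ALU→r0 ⇒ no(RD_PORT)  {1A/1Mu/1Ld/1B | 1r 0w}
  5. MEM→r5 ⇒ no(WR_PORT)  {1A/1Mu/1Ld/1B | 1r 0w}

reason(slot 5) = WR_PORT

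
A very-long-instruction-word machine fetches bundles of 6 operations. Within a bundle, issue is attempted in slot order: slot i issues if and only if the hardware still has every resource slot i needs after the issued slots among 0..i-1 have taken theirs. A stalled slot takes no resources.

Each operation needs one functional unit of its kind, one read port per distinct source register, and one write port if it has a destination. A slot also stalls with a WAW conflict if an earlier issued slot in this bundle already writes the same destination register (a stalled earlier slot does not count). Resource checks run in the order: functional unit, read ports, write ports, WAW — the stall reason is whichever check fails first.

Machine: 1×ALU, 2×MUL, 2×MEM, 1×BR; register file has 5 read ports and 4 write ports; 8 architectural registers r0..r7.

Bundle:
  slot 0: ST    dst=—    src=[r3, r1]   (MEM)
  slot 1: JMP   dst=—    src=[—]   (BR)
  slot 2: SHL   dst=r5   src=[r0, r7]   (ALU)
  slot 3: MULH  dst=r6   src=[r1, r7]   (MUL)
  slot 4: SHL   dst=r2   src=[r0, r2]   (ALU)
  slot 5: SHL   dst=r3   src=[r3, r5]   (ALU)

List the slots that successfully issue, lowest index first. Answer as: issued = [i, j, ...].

  0. MEM ⇒ go  {1A/2Mu/1Ld/1B | 3r 4w}
  1. BR ⇒ go  {1A/2Mu/1Ld/0B | 3r 4w}
  2. ALU→r5 ⇒ go  {0A/2Mu/1Ld/0B | 1r 3w}
  3. MUL→r6 ⇒ no(RD_PORT)  {0A/2Mu/1Ld/0B | 1r 3w}
  4. ALU→r2 ⇒ no(FU)  {0A/2Mu/1Ld/0B | 1r 3w}
  5. ALU→r3 ⇒ no(FU)  {0A/2Mu/1Ld/0B | 1r 3w}

issued = [0, 1, 2]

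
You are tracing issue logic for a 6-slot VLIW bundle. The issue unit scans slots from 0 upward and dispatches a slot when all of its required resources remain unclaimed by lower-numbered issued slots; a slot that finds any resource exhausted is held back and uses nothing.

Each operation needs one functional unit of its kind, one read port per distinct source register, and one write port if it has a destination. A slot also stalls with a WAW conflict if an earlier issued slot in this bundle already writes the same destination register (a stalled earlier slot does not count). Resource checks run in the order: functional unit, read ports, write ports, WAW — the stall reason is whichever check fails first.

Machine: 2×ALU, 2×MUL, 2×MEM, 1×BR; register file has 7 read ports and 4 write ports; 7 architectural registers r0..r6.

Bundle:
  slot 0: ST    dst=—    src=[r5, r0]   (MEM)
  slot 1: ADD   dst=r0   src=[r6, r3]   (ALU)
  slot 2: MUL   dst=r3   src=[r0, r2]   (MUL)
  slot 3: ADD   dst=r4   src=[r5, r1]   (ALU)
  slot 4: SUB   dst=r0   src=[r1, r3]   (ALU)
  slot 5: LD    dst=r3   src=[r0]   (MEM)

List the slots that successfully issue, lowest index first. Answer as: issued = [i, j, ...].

issued = [0, 1, 2]

[0] MEM needs rd=2 wr=0: ok; after: ALU=2 MUL=2 MEM=1 BR=1, R=5, W=4
[1] ALU needs rd=2 wr=1: ok; after: ALU=1 MUL=2 MEM=1 BR=1, R=3, W=3
[2] MUL needs rd=2 wr=1: ok; after: ALU=1 MUL=1 MEM=1 BR=1, R=1, W=2
[3] ALU needs rd=2 wr=1: RD_PORT; after: ALU=1 MUL=1 MEM=1 BR=1, R=1, W=2
[4] ALU needs rd=2 wr=1: RD_PORT; after: ALU=1 MUL=1 MEM=1 BR=1, R=1, W=2
[5] MEM needs rd=1 wr=1: WAW; after: ALU=1 MUL=1 MEM=1 BR=1, R=1, W=2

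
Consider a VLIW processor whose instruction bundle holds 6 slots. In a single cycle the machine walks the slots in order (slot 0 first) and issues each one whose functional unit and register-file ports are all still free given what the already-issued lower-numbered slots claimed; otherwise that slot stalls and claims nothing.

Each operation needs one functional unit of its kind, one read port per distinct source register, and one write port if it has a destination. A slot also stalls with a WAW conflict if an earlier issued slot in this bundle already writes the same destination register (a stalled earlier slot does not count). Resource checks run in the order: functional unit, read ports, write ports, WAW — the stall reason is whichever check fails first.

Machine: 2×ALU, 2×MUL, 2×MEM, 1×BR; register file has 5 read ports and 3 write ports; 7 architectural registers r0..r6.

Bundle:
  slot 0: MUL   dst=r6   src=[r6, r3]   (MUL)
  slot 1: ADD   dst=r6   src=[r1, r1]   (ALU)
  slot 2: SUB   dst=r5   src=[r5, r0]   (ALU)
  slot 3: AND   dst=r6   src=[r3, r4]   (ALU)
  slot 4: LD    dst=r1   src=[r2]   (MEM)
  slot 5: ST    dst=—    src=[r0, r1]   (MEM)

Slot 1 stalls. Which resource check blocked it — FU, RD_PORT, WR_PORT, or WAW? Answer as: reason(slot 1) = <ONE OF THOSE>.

#0 MUL src=r6,r3 dispatched  <A:2 Mu:1 Ld:2 B:1 rd:3 wr:2>
#1 ALU src=r1,r1 held:WAW  <A:2 Mu:1 Ld:2 B:1 rd:3 wr:2>
#2 ALU src=r5,r0 dispatched  <A:1 Mu:1 Ld:2 B:1 rd:1 wr:1>
#3 ALU src=r3,r4 held:RD_PORT  <A:1 Mu:1 Ld:2 B:1 rd:1 wr:1>
#4 MEM src=r2 dispatched  <A:1 Mu:1 Ld:1 B:1 rd:0 wr:0>
#5 MEM src=r0,r1 held:RD_PORT  <A:1 Mu:1 Ld:1 B:1 rd:0 wr:0>

reason(slot 1) = WAW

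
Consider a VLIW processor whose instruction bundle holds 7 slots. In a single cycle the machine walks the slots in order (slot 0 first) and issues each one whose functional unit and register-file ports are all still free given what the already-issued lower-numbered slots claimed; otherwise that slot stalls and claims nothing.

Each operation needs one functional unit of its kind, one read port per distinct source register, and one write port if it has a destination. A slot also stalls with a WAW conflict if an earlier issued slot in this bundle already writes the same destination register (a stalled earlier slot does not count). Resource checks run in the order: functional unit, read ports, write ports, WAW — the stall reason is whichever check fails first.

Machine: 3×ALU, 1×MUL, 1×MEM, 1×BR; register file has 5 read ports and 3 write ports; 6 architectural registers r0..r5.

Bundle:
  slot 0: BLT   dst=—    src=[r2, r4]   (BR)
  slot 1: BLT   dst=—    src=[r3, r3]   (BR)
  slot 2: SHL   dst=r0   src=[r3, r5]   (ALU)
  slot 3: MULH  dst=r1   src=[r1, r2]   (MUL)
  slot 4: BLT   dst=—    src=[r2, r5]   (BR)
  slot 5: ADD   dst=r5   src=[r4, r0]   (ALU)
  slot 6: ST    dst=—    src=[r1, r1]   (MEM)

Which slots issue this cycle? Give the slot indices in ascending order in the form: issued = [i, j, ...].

[0] BR needs rd=2 wr=0: ok; after: ALU=3 MUL=1 MEM=1 BR=0, R=3, W=3
[1] BR needs rd=1 wr=0: FU; after: ALU=3 MUL=1 MEM=1 BR=0, R=3, W=3
[2] ALU needs rd=2 wr=1: ok; after: ALU=2 MUL=1 MEM=1 BR=0, R=1, W=2
[3] MUL needs rd=2 wr=1: RD_PORT; after: ALU=2 MUL=1 MEM=1 BR=0, R=1, W=2
[4] BR needs rd=2 wr=0: FU; after: ALU=2 MUL=1 MEM=1 BR=0, R=1, W=2
[5] ALU needs rd=2 wr=1: RD_PORT; after: ALU=2 MUL=1 MEM=1 BR=0, R=1, W=2
[6] MEM needs rd=1 wr=0: ok; after: ALU=2 MUL=1 MEM=0 BR=0, R=0, W=2

issued = [0, 2, 6]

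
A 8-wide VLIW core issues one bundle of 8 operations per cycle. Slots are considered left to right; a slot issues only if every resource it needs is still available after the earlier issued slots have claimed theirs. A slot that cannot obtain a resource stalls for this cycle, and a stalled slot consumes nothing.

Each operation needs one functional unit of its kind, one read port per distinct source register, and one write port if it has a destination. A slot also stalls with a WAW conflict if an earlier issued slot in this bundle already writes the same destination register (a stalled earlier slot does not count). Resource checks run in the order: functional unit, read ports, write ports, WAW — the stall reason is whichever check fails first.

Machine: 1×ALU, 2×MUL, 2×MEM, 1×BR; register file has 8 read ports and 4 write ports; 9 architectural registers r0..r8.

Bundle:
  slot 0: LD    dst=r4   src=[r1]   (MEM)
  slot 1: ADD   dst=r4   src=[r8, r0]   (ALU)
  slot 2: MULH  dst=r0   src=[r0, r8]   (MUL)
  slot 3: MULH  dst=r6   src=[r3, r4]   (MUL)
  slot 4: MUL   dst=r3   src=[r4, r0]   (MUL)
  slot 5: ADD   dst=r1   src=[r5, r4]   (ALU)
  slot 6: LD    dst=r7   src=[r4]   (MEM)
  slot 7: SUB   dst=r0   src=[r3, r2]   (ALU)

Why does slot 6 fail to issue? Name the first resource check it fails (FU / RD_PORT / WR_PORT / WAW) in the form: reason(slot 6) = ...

reason(slot 6) = WR_PORT

  0. MEM→r4 ⇒ go  {1A/2Mu/1Ld/1B | 7r 3w}
  1. ALU→r4 ⇒ no(WAW)  {1A/2Mu/1Ld/1B | 7r 3w}
  2. MUL→r0 ⇒ go  {1A/1Mu/1Ld/1B | 5r 2w}
  3. MUL→r6 ⇒ go  {1A/0Mu/1Ld/1B | 3r 1w}
  4. MUL→r3 ⇒ no(FU)  {1A/0Mu/1Ld/1B | 3r 1w}
  5. ALU→r1 ⇒ go  {0A/0Mu/1Ld/1B | 1r 0w}
  6. MEM→r7 ⇒ no(WR_PORT)  {0A/0Mu/1Ld/1B | 1r 0w}
  7. ALU→r0 ⇒ no(FU)  {0A/0Mu/1Ld/1B | 1r 0w}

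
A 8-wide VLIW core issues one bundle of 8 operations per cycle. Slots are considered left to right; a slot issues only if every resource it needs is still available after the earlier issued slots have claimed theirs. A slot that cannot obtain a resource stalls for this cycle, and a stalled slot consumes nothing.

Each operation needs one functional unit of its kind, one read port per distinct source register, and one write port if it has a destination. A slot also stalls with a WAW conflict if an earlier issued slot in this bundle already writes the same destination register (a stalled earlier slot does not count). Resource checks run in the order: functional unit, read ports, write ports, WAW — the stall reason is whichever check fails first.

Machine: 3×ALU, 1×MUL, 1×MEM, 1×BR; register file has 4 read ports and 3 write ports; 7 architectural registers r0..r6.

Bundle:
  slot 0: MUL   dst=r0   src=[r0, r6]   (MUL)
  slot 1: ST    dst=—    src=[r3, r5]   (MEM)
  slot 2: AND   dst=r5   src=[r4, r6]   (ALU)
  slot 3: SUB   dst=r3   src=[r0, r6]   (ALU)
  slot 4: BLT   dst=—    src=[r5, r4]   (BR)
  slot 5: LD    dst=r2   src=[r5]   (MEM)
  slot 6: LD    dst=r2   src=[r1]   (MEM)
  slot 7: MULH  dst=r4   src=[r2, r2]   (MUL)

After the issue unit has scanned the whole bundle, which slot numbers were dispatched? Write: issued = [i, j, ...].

issued = [0, 1]

[0] MUL needs rd=2 wr=1: ok; after: ALU=3 MUL=0 MEM=1 BR=1, R=2, W=2
[1] MEM needs rd=2 wr=0: ok; after: ALU=3 MUL=0 MEM=0 BR=1, R=0, W=2
[2] ALU needs rd=2 wr=1: RD_PORT; after: ALU=3 MUL=0 MEM=0 BR=1, R=0, W=2
[3] ALU needs rd=2 wr=1: RD_PORT; after: ALU=3 MUL=0 MEM=0 BR=1, R=0, W=2
[4] BR needs rd=2 wr=0: RD_PORT; after: ALU=3 MUL=0 MEM=0 BR=1, R=0, W=2
[5] MEM needs rd=1 wr=1: FU; after: ALU=3 MUL=0 MEM=0 BR=1, R=0, W=2
[6] MEM needs rd=1 wr=1: FU; after: ALU=3 MUL=0 MEM=0 BR=1, R=0, W=2
[7] MUL needs rd=1 wr=1: FU; after: ALU=3 MUL=0 MEM=0 BR=1, R=0, W=2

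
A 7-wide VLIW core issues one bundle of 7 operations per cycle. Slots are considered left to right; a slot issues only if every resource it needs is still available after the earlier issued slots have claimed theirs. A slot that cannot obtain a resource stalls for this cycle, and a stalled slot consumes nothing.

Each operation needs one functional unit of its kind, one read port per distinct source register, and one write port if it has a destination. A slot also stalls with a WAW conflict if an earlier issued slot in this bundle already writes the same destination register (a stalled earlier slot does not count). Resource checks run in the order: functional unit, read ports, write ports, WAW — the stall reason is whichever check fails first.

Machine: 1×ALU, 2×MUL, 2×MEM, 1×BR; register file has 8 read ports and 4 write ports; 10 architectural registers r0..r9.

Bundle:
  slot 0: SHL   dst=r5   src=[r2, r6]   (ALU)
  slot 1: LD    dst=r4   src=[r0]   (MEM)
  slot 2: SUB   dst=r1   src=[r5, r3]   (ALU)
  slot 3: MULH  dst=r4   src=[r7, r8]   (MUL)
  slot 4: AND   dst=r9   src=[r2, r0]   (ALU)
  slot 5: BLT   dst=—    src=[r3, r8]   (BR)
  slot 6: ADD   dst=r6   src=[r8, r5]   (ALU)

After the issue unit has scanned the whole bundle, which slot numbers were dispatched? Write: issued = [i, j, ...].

#0 ALU src=r2,r6 dispatched  <A:0 Mu:2 Ld:2 B:1 rd:6 wr:3>
#1 MEM src=r0 dispatched  <A:0 Mu:2 Ld:1 B:1 rd:5 wr:2>
#2 ALU src=r5,r3 held:FU  <A:0 Mu:2 Ld:1 B:1 rd:5 wr:2>
#3 MUL src=r7,r8 held:WAW  <A:0 Mu:2 Ld:1 B:1 rd:5 wr:2>
#4 ALU src=r2,r0 held:FU  <A:0 Mu:2 Ld:1 B:1 rd:5 wr:2>
#5 BR src=r3,r8 dispatched  <A:0 Mu:2 Ld:1 B:0 rd:3 wr:2>
#6 ALU src=r8,r5 held:FU  <A:0 Mu:2 Ld:1 B:0 rd:3 wr:2>

issued = [0, 1, 5]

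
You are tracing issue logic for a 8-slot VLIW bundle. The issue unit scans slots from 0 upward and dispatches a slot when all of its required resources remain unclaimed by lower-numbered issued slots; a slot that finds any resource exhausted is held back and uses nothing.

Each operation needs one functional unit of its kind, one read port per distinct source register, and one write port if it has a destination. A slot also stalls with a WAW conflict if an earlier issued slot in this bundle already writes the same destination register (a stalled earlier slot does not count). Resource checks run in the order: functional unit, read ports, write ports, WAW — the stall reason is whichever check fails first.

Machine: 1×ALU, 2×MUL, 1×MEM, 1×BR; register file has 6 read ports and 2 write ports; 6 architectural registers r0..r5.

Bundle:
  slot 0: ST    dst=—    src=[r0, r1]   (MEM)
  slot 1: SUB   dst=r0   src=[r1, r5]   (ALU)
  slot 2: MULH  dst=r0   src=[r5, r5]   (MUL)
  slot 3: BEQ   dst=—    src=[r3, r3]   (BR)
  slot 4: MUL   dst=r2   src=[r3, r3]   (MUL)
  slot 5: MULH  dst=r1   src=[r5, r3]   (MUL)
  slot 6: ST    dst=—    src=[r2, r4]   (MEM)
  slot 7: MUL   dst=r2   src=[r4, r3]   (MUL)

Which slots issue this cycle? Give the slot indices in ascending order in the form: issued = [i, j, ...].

slot 0 (MEM): ISSUE — free A1,Mu2,Ld0,B1 rp4 wp2
slot 1 (ALU): ISSUE — free A0,Mu2,Ld0,B1 rp2 wp1
slot 2 (MUL): stall WAW — free A0,Mu2,Ld0,B1 rp2 wp1
slot 3 (BR): ISSUE — free A0,Mu2,Ld0,B0 rp1 wp1
slot 4 (MUL): ISSUE — free A0,Mu1,Ld0,B0 rp0 wp0
slot 5 (MUL): stall RD_PORT — free A0,Mu1,Ld0,B0 rp0 wp0
slot 6 (MEM): stall FU — free A0,Mu1,Ld0,B0 rp0 wp0
slot 7 (MUL): stall RD_PORT — free A0,Mu1,Ld0,B0 rp0 wp0

issued = [0, 1, 3, 4]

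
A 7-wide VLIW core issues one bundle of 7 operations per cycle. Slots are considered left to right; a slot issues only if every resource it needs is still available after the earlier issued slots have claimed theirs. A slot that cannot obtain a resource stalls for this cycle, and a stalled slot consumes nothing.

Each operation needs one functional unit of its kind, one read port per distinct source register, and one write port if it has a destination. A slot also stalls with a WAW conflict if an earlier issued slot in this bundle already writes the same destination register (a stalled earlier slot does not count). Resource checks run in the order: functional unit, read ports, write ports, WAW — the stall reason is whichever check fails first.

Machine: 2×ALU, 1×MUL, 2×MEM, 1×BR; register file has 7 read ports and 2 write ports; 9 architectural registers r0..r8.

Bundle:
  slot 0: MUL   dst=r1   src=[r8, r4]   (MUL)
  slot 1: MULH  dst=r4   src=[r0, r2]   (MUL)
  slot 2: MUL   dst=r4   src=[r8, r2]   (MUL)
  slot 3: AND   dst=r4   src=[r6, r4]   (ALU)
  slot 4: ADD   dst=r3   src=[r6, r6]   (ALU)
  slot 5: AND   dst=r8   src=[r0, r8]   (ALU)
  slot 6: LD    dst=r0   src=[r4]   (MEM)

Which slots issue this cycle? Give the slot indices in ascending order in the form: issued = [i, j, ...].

slot 0 (MUL): ISSUE — free A2,Mu0,Ld2,B1 rp5 wp1
slot 1 (MUL): stall FU — free A2,Mu0,Ld2,B1 rp5 wp1
slot 2 (MUL): stall FU — free A2,Mu0,Ld2,B1 rp5 wp1
slot 3 (ALU): ISSUE — free A1,Mu0,Ld2,B1 rp3 wp0
slot 4 (ALU): stall WR_PORT — free A1,Mu0,Ld2,B1 rp3 wp0
slot 5 (ALU): stall WR_PORT — free A1,Mu0,Ld2,B1 rp3 wp0
slot 6 (MEM): stall WR_PORT — free A1,Mu0,Ld2,B1 rp3 wp0

issued = [0, 3]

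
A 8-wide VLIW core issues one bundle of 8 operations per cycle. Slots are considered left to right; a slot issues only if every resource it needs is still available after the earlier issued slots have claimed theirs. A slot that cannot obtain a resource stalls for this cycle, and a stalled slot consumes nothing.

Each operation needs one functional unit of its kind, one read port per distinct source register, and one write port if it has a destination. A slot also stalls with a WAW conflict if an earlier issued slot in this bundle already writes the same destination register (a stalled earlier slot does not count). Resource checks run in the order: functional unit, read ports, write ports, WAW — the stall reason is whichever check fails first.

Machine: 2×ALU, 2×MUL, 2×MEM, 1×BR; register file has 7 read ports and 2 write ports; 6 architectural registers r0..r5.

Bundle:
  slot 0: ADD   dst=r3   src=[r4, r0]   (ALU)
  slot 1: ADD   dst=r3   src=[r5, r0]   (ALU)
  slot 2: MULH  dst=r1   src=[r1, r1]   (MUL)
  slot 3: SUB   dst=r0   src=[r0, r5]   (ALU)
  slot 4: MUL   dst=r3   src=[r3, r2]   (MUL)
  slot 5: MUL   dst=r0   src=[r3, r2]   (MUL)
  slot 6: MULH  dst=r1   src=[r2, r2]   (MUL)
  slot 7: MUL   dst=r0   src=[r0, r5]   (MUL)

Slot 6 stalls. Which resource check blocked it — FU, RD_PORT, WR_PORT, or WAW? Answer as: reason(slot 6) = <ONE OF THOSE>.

reason(slot 6) = WR_PORT

(0) want 1×ALU +2rd +1wr — yes → AL1|MU2|ME2|BR1|rd5|wr1
(1) want 1×ALU +2rd +1wr — WAW → AL1|MU2|ME2|BR1|rd5|wr1
(2) want 1×MUL +1rd +1wr — yes → AL1|MU1|ME2|BR1|rd4|wr0
(3) want 1×ALU +2rd +1wr — WR_PORT → AL1|MU1|ME2|BR1|rd4|wr0
(4) want 1×MUL +2rd +1wr — WR_PORT → AL1|MU1|ME2|BR1|rd4|wr0
(5) want 1×MUL +2rd +1wr — WR_PORT → AL1|MU1|ME2|BR1|rd4|wr0
(6) want 1×MUL +1rd +1wr — WR_PORT → AL1|MU1|ME2|BR1|rd4|wr0
(7) want 1×MUL +2rd +1wr — WR_PORT → AL1|MU1|ME2|BR1|rd4|wr0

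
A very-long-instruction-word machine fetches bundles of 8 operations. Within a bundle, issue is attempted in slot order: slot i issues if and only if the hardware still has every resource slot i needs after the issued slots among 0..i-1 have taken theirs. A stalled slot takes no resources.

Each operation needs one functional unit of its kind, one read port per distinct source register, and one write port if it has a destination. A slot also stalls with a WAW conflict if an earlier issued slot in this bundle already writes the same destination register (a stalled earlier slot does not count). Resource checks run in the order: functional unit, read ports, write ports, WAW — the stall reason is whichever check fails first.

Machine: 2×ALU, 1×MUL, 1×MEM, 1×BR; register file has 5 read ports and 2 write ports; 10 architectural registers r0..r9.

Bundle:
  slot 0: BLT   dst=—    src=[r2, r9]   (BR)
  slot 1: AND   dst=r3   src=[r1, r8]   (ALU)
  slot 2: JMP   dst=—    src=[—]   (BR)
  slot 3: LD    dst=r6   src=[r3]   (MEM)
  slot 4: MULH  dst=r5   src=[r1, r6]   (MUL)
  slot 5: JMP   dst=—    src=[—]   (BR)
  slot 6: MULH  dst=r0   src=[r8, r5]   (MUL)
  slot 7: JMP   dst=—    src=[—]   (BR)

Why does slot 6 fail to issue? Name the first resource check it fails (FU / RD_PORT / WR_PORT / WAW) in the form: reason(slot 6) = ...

reason(slot 6) = RD_PORT

[0] BR needs rd=2 wr=0: ok; after: ALU=2 MUL=1 MEM=1 BR=0, R=3, W=2
[1] ALU needs rd=2 wr=1: ok; after: ALU=1 MUL=1 MEM=1 BR=0, R=1, W=1
[2] BR needs rd=0 wr=0: FU; after: ALU=1 MUL=1 MEM=1 BR=0, R=1, W=1
[3] MEM needs rd=1 wr=1: ok; after: ALU=1 MUL=1 MEM=0 BR=0, R=0, W=0
[4] MUL needs rd=2 wr=1: RD_PORT; after: ALU=1 MUL=1 MEM=0 BR=0, R=0, W=0
[5] BR needs rd=0 wr=0: FU; after: ALU=1 MUL=1 MEM=0 BR=0, R=0, W=0
[6] MUL needs rd=2 wr=1: RD_PORT; after: ALU=1 MUL=1 MEM=0 BR=0, R=0, W=0
[7] BR needs rd=0 wr=0: FU; after: ALU=1 MUL=1 MEM=0 BR=0, R=0, W=0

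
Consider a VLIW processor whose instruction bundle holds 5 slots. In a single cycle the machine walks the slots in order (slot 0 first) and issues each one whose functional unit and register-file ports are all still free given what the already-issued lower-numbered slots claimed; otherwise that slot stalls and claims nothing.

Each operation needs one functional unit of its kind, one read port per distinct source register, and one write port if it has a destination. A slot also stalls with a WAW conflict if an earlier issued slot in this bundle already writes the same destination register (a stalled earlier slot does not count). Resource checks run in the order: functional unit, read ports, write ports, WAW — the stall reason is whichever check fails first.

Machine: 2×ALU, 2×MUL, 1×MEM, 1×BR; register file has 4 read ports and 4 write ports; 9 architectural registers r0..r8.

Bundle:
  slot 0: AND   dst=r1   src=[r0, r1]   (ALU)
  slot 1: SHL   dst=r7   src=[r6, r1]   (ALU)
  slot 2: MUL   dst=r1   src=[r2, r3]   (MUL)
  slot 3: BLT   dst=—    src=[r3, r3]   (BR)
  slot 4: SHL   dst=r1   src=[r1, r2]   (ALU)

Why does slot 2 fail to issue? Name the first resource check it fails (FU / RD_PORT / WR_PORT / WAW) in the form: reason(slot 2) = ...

reason(slot 2) = RD_PORT

#0 ALU src=r0,r1 dispatched  <A:1 Mu:2 Ld:1 B:1 rd:2 wr:3>
#1 ALU src=r6,r1 dispatched  <A:0 Mu:2 Ld:1 B:1 rd:0 wr:2>
#2 MUL src=r2,r3 held:RD_PORT  <A:0 Mu:2 Ld:1 B:1 rd:0 wr:2>
#3 BR src=r3,r3 held:RD_PORT  <A:0 Mu:2 Ld:1 B:1 rd:0 wr:2>
#4 ALU src=r1,r2 held:FU  <A:0 Mu:2 Ld:1 B:1 rd:0 wr:2>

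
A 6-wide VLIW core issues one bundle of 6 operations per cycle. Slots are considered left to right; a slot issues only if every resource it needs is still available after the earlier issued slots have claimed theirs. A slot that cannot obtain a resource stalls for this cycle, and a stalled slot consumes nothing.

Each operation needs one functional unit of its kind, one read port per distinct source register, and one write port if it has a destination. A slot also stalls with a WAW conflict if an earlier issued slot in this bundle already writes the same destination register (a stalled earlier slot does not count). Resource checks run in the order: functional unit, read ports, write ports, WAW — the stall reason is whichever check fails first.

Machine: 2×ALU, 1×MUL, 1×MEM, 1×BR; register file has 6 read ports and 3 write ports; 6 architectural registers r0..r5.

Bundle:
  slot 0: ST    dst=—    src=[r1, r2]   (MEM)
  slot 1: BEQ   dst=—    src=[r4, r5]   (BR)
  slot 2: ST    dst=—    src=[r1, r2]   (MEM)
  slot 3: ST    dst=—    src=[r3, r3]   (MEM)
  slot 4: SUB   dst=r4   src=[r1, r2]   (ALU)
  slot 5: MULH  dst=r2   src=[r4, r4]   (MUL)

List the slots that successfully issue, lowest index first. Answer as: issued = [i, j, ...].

issued = [0, 1, 4]

[0] MEM needs rd=2 wr=0: ok; after: ALU=2 MUL=1 MEM=0 BR=1, R=4, W=3
[1] BR needs rd=2 wr=0: ok; after: ALU=2 MUL=1 MEM=0 BR=0, R=2, W=3
[2] MEM needs rd=2 wr=0: FU; after: ALU=2 MUL=1 MEM=0 BR=0, R=2, W=3
[3] MEM needs rd=1 wr=0: FU; after: ALU=2 MUL=1 MEM=0 BR=0, R=2, W=3
[4] ALU needs rd=2 wr=1: ok; after: ALU=1 MUL=1 MEM=0 BR=0, R=0, W=2
[5] MUL needs rd=1 wr=1: RD_PORT; after: ALU=1 MUL=1 MEM=0 BR=0, R=0, W=2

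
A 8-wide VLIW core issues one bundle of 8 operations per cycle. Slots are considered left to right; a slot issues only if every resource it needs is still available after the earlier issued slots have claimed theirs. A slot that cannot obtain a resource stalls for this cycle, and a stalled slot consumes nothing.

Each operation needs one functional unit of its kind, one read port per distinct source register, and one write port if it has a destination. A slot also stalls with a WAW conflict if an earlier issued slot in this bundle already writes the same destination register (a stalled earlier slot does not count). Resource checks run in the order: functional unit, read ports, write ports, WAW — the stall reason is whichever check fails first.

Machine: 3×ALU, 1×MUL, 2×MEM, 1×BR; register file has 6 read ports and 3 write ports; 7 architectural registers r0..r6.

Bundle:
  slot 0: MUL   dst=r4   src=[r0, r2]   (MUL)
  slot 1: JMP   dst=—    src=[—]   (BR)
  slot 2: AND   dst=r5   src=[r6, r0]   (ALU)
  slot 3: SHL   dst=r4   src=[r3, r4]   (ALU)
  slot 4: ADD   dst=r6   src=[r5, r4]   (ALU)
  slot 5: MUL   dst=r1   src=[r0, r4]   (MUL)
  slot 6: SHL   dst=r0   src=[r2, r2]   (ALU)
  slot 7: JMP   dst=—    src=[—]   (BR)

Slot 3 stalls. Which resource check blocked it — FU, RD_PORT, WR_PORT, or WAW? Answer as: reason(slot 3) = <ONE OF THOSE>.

reason(slot 3) = WAW

(0) want 1×MUL +2rd +1wr — yes → AL3|MU0|ME2|BR1|rd4|wr2
(1) want 1×BR +0rd +0wr — yes → AL3|MU0|ME2|BR0|rd4|wr2
(2) want 1×ALU +2rd +1wr — yes → AL2|MU0|ME2|BR0|rd2|wr1
(3) want 1×ALU +2rd +1wr — WAW → AL2|MU0|ME2|BR0|rd2|wr1
(4) want 1×ALU +2rd +1wr — yes → AL1|MU0|ME2|BR0|rd0|wr0
(5) want 1×MUL +2rd +1wr — FU → AL1|MU0|ME2|BR0|rd0|wr0
(6) want 1×ALU +1rd +1wr — RD_PORT → AL1|MU0|ME2|BR0|rd0|wr0
(7) want 1×BR +0rd +0wr — FU → AL1|MU0|ME2|BR0|rd0|wr0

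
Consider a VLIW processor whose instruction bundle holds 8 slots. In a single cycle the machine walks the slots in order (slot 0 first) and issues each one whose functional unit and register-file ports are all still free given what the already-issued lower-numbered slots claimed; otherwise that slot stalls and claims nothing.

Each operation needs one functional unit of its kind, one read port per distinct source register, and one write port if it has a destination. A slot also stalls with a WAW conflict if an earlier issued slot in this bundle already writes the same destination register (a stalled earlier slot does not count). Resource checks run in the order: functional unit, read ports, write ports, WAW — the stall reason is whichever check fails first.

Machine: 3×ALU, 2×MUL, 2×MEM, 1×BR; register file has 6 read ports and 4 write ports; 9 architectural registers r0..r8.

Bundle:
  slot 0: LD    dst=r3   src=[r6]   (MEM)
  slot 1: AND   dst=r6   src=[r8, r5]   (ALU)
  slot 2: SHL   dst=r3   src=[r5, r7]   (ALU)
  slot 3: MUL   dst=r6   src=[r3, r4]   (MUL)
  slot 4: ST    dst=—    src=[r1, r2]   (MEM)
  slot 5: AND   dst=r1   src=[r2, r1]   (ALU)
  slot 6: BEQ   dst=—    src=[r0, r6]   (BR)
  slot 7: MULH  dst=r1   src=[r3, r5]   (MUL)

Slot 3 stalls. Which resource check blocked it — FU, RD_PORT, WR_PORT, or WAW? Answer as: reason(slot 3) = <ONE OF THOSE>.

#0 MEM src=r6 dispatched  <A:3 Mu:2 Ld:1 B:1 rd:5 wr:3>
#1 ALU src=r8,r5 dispatched  <A:2 Mu:2 Ld:1 B:1 rd:3 wr:2>
#2 ALU src=r5,r7 held:WAW  <A:2 Mu:2 Ld:1 B:1 rd:3 wr:2>
#3 MUL src=r3,r4 held:WAW  <A:2 Mu:2 Ld:1 B:1 rd:3 wr:2>
#4 MEM src=r1,r2 dispatched  <A:2 Mu:2 Ld:0 B:1 rd:1 wr:2>
#5 ALU src=r2,r1 held:RD_PORT  <A:2 Mu:2 Ld:0 B:1 rd:1 wr:2>
#6 BR src=r0,r6 held:RD_PORT  <A:2 Mu:2 Ld:0 B:1 rd:1 wr:2>
#7 MUL src=r3,r5 held:RD_PORT  <A:2 Mu:2 Ld:0 B:1 rd:1 wr:2>

reason(slot 3) = WAW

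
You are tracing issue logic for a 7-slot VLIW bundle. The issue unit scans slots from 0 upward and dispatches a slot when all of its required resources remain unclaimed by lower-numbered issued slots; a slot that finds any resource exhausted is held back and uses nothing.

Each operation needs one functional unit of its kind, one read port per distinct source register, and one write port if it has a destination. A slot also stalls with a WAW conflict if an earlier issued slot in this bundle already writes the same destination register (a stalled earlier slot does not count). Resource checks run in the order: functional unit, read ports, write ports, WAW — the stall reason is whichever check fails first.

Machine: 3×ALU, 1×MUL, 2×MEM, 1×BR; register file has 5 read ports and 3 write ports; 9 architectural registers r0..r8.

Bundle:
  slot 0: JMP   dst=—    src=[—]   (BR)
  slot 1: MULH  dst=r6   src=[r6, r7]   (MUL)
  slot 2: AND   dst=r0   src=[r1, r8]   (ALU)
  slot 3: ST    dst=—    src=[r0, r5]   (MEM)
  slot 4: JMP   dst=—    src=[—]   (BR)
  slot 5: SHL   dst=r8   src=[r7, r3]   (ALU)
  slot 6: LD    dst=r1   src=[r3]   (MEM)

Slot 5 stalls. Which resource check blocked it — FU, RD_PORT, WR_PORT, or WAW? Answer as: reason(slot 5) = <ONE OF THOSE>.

(0) want 1×BR +0rd +0wr — yes → AL3|MU1|ME2|BR0|rd5|wr3
(1) want 1×MUL +2rd +1wr — yes → AL3|MU0|ME2|BR0|rd3|wr2
(2) want 1×ALU +2rd +1wr — yes → AL2|MU0|ME2|BR0|rd1|wr1
(3) want 1×MEM +2rd +0wr — RD_PORT → AL2|MU0|ME2|BR0|rd1|wr1
(4) want 1×BR +0rd +0wr — FU → AL2|MU0|ME2|BR0|rd1|wr1
(5) want 1×ALU +2rd +1wr — RD_PORT → AL2|MU0|ME2|BR0|rd1|wr1
(6) want 1×MEM +1rd +1wr — yes → AL2|MU0|ME1|BR0|rd0|wr0

reason(slot 5) = RD_PORT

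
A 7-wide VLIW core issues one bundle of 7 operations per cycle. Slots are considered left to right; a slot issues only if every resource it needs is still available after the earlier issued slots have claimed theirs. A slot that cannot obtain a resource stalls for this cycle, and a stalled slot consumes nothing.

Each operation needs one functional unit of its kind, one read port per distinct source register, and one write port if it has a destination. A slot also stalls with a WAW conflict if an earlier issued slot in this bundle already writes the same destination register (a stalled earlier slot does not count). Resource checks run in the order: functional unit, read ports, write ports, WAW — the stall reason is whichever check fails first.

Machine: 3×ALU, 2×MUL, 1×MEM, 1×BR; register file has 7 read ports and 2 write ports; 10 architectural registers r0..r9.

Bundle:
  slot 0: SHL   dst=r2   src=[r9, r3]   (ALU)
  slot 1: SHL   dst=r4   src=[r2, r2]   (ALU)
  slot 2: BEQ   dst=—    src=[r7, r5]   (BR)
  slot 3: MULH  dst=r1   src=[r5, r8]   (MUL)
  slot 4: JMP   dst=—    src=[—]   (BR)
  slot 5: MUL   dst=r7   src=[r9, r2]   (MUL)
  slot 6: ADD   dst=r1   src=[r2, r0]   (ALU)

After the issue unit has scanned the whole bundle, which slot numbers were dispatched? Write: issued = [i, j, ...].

[0] ALU needs rd=2 wr=1: ok; after: ALU=2 MUL=2 MEM=1 BR=1, R=5, W=1
[1] ALU needs rd=1 wr=1: ok; after: ALU=1 MUL=2 MEM=1 BR=1, R=4, W=0
[2] BR needs rd=2 wr=0: ok; after: ALU=1 MUL=2 MEM=1 BR=0, R=2, W=0
[3] MUL needs rd=2 wr=1: WR_PORT; after: ALU=1 MUL=2 MEM=1 BR=0, R=2, W=0
[4] BR needs rd=0 wr=0: FU; after: ALU=1 MUL=2 MEM=1 BR=0, R=2, W=0
[5] MUL needs rd=2 wr=1: WR_PORT; after: ALU=1 MUL=2 MEM=1 BR=0, R=2, W=0
[6] ALU needs rd=2 wr=1: WR_PORT; after: ALU=1 MUL=2 MEM=1 BR=0, R=2, W=0

issued = [0, 1, 2]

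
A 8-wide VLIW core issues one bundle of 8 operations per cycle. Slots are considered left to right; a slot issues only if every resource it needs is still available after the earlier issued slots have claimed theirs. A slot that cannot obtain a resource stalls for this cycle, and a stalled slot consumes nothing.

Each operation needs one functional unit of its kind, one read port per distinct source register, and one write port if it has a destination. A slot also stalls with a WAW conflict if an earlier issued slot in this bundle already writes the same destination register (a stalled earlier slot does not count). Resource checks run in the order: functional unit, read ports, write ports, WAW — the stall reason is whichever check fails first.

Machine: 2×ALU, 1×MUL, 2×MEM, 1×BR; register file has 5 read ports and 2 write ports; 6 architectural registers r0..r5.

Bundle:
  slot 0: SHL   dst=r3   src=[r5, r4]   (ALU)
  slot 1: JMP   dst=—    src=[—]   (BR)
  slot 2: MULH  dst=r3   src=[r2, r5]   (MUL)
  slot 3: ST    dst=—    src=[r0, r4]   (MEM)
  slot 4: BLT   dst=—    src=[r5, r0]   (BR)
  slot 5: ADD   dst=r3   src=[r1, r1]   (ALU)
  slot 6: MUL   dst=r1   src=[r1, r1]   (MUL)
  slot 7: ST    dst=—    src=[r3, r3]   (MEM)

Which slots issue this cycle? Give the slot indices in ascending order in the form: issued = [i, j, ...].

issued = [0, 1, 3, 6]

slot 0 (ALU): ISSUE — free A1,Mu1,Ld2,B1 rp3 wp1
slot 1 (BR): ISSUE — free A1,Mu1,Ld2,B0 rp3 wp1
slot 2 (MUL): stall WAW — free A1,Mu1,Ld2,B0 rp3 wp1
slot 3 (MEM): ISSUE — free A1,Mu1,Ld1,B0 rp1 wp1
slot 4 (BR): stall FU — free A1,Mu1,Ld1,B0 rp1 wp1
slot 5 (ALU): stall WAW — free A1,Mu1,Ld1,B0 rp1 wp1
slot 6 (MUL): ISSUE — free A1,Mu0,Ld1,B0 rp0 wp0
slot 7 (MEM): stall RD_PORT — free A1,Mu0,Ld1,B0 rp0 wp0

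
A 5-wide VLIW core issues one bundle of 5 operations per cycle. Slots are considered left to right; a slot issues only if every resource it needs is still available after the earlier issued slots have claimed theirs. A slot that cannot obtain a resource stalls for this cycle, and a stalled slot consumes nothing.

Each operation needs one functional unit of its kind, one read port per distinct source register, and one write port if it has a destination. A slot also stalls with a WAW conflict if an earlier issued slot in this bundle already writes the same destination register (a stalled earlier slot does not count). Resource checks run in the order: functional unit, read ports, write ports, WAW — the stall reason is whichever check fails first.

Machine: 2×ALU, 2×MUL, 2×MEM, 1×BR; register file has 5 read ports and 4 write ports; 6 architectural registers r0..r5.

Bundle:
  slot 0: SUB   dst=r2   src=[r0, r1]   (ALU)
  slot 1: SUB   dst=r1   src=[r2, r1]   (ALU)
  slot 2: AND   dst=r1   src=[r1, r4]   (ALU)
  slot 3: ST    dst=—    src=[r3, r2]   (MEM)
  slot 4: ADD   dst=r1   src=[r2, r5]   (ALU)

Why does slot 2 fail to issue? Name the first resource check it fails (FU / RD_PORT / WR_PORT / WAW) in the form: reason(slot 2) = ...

(0) want 1×ALU +2rd +1wr — yes → AL1|MU2|ME2|BR1|rd3|wr3
(1) want 1×ALU +2rd +1wr — yes → AL0|MU2|ME2|BR1|rd1|wr2
(2) want 1×ALU +2rd +1wr — FU → AL0|MU2|ME2|BR1|rd1|wr2
(3) want 1×MEM +2rd +0wr — RD_PORT → AL0|MU2|ME2|BR1|rd1|wr2
(4) want 1×ALU +2rd +1wr — FU → AL0|MU2|ME2|BR1|rd1|wr2

reason(slot 2) = FU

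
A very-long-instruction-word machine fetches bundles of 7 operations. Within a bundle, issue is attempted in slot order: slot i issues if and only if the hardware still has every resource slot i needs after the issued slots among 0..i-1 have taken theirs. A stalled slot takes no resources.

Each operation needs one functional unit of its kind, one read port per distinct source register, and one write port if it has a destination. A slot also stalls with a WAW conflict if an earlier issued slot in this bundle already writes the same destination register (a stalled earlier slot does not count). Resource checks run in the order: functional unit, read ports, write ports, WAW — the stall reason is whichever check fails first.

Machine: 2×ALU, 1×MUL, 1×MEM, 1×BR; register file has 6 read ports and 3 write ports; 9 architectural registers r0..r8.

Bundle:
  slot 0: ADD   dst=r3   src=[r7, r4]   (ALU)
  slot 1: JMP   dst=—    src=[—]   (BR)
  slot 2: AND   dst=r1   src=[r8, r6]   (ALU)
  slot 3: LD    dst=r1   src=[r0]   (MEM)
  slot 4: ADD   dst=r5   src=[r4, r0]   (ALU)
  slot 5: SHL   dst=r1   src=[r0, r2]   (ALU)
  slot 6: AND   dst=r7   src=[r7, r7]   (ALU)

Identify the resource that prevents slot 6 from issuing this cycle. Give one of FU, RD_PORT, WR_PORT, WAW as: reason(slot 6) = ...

#0 ALU src=r7,r4 dispatched  <A:1 Mu:1 Ld:1 B:1 rd:4 wr:2>
#1 BR src=- dispatched  <A:1 Mu:1 Ld:1 B:0 rd:4 wr:2>
#2 ALU src=r8,r6 dispatched  <A:0 Mu:1 Ld:1 B:0 rd:2 wr:1>
#3 MEM src=r0 held:WAW  <A:0 Mu:1 Ld:1 B:0 rd:2 wr:1>
#4 ALU src=r4,r0 held:FU  <A:0 Mu:1 Ld:1 B:0 rd:2 wr:1>
#5 ALU src=r0,r2 held:FU  <A:0 Mu:1 Ld:1 B:0 rd:2 wr:1>
#6 ALU src=r7,r7 held:FU  <A:0 Mu:1 Ld:1 B:0 rd:2 wr:1>

reason(slot 6) = FU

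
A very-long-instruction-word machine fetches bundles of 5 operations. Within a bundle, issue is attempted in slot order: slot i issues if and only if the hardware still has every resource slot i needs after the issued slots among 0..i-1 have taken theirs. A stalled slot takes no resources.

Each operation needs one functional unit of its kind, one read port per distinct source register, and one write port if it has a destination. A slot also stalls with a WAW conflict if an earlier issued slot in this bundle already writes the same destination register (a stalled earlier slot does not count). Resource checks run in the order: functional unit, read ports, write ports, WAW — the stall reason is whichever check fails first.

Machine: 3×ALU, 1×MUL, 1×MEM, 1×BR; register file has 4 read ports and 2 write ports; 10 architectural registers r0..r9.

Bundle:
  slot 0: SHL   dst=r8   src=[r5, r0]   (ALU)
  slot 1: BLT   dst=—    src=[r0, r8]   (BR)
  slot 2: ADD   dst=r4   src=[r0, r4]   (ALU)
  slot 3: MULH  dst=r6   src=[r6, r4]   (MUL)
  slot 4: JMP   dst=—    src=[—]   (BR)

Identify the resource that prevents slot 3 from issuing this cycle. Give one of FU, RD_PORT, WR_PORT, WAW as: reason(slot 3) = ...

reason(slot 3) = RD_PORT

  0. ALU→r8 ⇒ go  {2A/1Mu/1Ld/1B | 2r 1w}
  1. BR ⇒ go  {2A/1Mu/1Ld/0B | 0r 1w}
  2. ALU→r4 ⇒ no(RD_PORT)  {2A/1Mu/1Ld/0B | 0r 1w}
  3. MUL→r6 ⇒ no(RD_PORT)  {2A/1Mu/1Ld/0B | 0r 1w}
  4. BR ⇒ no(FU)  {2A/1Mu/1Ld/0B | 0r 1w}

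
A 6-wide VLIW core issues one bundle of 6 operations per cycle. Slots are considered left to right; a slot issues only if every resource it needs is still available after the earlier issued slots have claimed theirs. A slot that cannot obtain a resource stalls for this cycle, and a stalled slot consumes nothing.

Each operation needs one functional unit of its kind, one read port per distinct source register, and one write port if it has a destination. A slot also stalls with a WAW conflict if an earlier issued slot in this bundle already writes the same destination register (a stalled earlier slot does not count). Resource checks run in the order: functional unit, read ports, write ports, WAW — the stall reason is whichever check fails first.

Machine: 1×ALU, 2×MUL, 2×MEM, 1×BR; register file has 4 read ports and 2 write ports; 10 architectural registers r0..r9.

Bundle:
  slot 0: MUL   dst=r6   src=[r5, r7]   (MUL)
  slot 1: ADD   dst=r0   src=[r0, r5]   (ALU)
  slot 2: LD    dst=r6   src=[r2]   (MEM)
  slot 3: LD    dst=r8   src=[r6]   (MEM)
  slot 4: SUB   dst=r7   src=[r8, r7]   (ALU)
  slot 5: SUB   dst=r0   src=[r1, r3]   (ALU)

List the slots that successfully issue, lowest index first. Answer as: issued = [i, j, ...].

issued = [0, 1]

(0) want 1×MUL +2rd +1wr — yes → AL1|MU1|ME2|BR1|rd2|wr1
(1) want 1×ALU +2rd +1wr — yes → AL0|MU1|ME2|BR1|rd0|wr0
(2) want 1×MEM +1rd +1wr — RD_PORT → AL0|MU1|ME2|BR1|rd0|wr0
(3) want 1×MEM +1rd +1wr — RD_PORT → AL0|MU1|ME2|BR1|rd0|wr0
(4) want 1×ALU +2rd +1wr — FU → AL0|MU1|ME2|BR1|rd0|wr0
(5) want 1×ALU +2rd +1wr — FU → AL0|MU1|ME2|BR1|rd0|wr0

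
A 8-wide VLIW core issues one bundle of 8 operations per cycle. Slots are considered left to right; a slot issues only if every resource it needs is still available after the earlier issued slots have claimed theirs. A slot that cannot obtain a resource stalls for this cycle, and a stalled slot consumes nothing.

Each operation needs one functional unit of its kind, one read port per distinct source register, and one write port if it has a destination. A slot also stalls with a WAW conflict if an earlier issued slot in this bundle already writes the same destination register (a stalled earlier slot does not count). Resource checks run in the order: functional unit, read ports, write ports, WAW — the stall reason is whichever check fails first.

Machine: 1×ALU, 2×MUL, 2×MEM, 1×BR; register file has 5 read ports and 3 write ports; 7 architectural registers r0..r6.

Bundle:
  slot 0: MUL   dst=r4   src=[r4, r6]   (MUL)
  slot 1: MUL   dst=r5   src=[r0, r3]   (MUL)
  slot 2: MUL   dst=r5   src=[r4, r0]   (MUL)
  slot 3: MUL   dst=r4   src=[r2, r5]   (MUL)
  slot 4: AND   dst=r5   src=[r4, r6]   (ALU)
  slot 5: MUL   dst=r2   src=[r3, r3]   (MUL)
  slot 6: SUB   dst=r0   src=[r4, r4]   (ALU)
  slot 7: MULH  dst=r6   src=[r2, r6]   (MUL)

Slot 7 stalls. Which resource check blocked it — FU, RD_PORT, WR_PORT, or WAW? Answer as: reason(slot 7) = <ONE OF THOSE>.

reason(slot 7) = FU

slot 0 (MUL): ISSUE — free A1,Mu1,Ld2,B1 rp3 wp2
slot 1 (MUL): ISSUE — free A1,Mu0,Ld2,B1 rp1 wp1
slot 2 (MUL): stall FU — free A1,Mu0,Ld2,B1 rp1 wp1
slot 3 (MUL): stall FU — free A1,Mu0,Ld2,B1 rp1 wp1
slot 4 (ALU): stall RD_PORT — free A1,Mu0,Ld2,B1 rp1 wp1
slot 5 (MUL): stall FU — free A1,Mu0,Ld2,B1 rp1 wp1
slot 6 (ALU): ISSUE — free A0,Mu0,Ld2,B1 rp0 wp0
slot 7 (MUL): stall FU — free A0,Mu0,Ld2,B1 rp0 wp0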